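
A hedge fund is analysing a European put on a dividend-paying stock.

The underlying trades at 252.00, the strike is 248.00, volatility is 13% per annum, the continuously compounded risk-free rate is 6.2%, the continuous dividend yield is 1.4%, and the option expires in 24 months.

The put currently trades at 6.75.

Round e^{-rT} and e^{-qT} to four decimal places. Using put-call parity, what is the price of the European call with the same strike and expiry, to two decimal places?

e^(−qT) = e^(−0.014·2) = 0.9724;  e^(−rT) = e^(−0.062·2) = 0.8834
Put-call parity: C − P = S·e^(−qT) − K·e^(−rT) = 252·0.9724 − 248·0.8834 = 245.0448 − 219.0832 = 25.9616
C = P + (C − P) = 6.75 + (25.9616) = 32.7116

32.71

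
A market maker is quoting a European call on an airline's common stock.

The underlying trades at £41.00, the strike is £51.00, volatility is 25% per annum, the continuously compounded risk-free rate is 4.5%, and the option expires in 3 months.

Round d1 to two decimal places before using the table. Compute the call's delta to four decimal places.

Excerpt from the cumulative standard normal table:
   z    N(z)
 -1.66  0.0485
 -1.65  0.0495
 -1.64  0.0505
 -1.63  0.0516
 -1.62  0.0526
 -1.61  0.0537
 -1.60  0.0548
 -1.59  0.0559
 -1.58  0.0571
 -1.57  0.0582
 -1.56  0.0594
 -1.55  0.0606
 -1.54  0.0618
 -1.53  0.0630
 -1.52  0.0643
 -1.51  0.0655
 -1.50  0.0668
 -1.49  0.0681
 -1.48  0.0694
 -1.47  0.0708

0.0559

σ√T = 0.25 × 0.5000 = 0.1250
d₁ = [ln(41/51) + (0.045 + ½·0.25²)·0.25] / (σ√T) = (-0.2183 + 0.0191) / 0.1250 = -1.5935 ⇒ -1.59
N(d₁) = N(-1.59) = 0.0559
Δ_call = N(d₁) = 0.0559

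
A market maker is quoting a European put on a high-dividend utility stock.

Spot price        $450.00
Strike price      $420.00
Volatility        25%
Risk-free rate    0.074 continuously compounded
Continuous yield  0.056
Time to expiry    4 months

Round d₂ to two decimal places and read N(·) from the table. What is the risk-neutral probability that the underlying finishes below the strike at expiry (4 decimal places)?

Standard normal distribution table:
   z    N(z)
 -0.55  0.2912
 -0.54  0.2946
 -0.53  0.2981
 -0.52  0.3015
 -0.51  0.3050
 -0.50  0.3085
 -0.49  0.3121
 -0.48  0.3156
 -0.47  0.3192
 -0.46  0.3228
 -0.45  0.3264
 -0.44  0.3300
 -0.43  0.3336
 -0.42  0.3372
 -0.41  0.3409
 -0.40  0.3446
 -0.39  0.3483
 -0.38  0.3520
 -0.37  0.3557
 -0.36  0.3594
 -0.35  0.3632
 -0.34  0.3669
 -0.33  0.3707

T = 0.3333;  σ√T = 0.1443
d₁ = [ln(450/420) + (0.074 − 0.056 + ½·0.25²)·0.3333] / (σ√T) = (0.0690 + 0.0164) / 0.1443 = 0.5917 which rounds to 0.59
d₂ = 0.5917 − 0.1443 = 0.4474 which rounds to 0.45
Pr(exercise) under Q = N(−d₂) = N(-0.45) = 0.3264

0.3264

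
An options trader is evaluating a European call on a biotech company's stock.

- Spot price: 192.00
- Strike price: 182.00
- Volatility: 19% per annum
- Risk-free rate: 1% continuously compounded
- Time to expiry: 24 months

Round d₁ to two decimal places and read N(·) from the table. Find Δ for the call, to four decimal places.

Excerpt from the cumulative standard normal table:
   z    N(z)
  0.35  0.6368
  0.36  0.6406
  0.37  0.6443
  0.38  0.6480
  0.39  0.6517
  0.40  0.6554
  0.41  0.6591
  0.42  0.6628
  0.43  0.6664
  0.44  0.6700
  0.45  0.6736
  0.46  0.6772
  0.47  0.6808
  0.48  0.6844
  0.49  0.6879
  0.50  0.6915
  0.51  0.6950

T = 2;  σ√T = 0.2687
d₁ = [ln(192/182) + (0.01 + ½·0.19²)·2] / (σ√T) = (0.0535 + 0.0561) / 0.2687 = 0.4078 ⇒ 0.41
N(d₁) = N(0.41) = 0.6591
Δ_call = N(d₁) = 0.6591

0.6591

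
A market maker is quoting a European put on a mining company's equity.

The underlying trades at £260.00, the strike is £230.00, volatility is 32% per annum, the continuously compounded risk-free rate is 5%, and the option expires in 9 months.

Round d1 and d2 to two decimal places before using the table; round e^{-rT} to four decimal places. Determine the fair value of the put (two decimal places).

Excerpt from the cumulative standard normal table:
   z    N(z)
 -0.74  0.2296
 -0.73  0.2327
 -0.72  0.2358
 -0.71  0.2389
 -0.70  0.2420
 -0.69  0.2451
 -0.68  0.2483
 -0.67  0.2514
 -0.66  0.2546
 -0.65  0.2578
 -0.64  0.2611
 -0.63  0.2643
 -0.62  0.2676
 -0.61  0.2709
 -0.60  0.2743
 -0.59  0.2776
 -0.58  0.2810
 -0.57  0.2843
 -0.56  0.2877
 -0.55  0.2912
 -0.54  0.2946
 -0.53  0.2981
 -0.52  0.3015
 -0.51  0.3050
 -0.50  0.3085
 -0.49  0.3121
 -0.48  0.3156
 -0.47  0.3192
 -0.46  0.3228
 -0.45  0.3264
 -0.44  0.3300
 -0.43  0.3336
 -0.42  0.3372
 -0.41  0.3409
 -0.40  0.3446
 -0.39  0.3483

£11.80

σ√T = 0.32 × 0.8660 = 0.2771
d₁ = [ln(260/230) + (0.05 + ½·0.32²)·0.75] / (σ√T) = (0.1226 + 0.0759) / 0.2771 = 0.7163 ⇒ 0.72
d₂ = 0.7163 − 0.2771 = 0.4392 ⇒ 0.44
exp(−rT) = exp(−0.05·0.75) = 0.9632
N(−d₂) = N(-0.44) = 0.3300;  N(−d₁) = N(-0.72) = 0.2358
P = 230·0.9632·0.3300 − 260·0.2358 = 73.1069 − 61.3080 = 11.7989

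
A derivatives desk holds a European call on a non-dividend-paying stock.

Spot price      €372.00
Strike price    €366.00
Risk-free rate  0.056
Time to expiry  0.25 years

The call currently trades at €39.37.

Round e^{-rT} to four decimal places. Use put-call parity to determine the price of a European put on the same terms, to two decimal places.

€28.28

exp(−rT) = exp(−0.056·0.25) = 0.9861
Put-call parity: C − P = S − K·e^(−rT) = 372 − 366·0.9861 = 372 − 360.9126 = 11.0874
P = C − (C − P) = 39.37 − (11.0874) = 28.2826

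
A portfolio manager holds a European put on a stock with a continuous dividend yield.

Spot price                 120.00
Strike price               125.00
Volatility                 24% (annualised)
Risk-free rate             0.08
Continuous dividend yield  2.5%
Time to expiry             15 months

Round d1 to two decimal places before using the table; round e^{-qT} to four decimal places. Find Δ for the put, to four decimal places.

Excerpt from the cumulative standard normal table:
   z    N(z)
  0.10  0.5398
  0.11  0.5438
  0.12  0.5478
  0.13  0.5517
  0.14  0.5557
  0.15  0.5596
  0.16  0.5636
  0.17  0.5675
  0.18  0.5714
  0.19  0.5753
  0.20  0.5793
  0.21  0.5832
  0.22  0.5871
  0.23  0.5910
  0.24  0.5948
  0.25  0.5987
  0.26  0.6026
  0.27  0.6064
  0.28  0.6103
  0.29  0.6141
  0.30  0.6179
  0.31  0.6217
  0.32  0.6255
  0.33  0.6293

σ√T = 0.24·√1.25 = 0.2683
d₁ = [ln(120/125) + (0.08 − 0.025 + 0.24²/2)·1.25] / 0.2683 = [-0.0408 + 0.1047] / 0.2683 = 0.2382 ≈ 0.24
N(d₁) = N(0.24) = 0.5948
Δ_put = e^(−qT)·(N(d₁) − 1) = 0.9692·(0.5948 − 1) = -0.3927

-0.3927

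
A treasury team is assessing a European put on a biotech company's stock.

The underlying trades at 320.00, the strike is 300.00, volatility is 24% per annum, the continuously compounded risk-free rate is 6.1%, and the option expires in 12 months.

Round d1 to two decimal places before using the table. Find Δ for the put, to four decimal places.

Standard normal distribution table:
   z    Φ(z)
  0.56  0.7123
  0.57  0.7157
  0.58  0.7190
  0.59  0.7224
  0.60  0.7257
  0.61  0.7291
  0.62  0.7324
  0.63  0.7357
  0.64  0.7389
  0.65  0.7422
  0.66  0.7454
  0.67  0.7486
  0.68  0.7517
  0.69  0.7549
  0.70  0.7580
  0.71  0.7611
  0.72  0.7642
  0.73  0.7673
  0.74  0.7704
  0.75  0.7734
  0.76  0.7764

σ√T = 0.24·√1 = 0.2400
d₁ = [ln(320/300) + (0.061 + 0.24²/2)·1] / 0.2400 = [0.0645 + 0.0898] / 0.2400 = 0.6431 ≈ 0.64
N(d₁) = N(0.64) = 0.7389
Δ_put = N(d₁) − 1 = 0.7389 − 1 = -0.2611

-0.2611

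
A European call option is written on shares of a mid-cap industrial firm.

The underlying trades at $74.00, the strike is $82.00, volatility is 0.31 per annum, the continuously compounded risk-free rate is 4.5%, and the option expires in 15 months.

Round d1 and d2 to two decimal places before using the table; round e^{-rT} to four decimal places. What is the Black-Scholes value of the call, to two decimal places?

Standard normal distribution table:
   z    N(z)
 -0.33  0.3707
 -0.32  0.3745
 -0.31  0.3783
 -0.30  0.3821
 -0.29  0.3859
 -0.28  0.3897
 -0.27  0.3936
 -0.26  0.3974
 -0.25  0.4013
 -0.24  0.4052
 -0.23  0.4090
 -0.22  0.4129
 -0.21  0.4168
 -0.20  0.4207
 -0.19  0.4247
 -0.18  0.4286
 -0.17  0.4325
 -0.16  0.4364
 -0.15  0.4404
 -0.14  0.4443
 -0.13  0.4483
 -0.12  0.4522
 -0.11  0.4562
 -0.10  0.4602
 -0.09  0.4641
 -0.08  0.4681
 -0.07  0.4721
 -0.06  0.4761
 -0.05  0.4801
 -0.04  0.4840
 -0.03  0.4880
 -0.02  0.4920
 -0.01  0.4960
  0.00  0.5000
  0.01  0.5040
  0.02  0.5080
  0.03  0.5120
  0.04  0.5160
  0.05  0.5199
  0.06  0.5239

$8.86

T = 1.25;  σ√T = 0.3466
d₁ = [ln(74/82) + (0.045 + ½·0.31²)·1.25] / (σ√T) = (-0.1027 + 0.1163) / 0.3466 = 0.0394 → 0.04
d₂ = 0.0394 − 0.3466 = -0.3072 → -0.31
exp(−rT) = exp(−0.045·1.25) = 0.9453
N(d₁) = N(0.04) = 0.5160;  N(d₂) = N(-0.31) = 0.3783
C = 74·0.5160 − 82·0.9453·0.3783 = 38.1840 − 29.3238 = 8.8602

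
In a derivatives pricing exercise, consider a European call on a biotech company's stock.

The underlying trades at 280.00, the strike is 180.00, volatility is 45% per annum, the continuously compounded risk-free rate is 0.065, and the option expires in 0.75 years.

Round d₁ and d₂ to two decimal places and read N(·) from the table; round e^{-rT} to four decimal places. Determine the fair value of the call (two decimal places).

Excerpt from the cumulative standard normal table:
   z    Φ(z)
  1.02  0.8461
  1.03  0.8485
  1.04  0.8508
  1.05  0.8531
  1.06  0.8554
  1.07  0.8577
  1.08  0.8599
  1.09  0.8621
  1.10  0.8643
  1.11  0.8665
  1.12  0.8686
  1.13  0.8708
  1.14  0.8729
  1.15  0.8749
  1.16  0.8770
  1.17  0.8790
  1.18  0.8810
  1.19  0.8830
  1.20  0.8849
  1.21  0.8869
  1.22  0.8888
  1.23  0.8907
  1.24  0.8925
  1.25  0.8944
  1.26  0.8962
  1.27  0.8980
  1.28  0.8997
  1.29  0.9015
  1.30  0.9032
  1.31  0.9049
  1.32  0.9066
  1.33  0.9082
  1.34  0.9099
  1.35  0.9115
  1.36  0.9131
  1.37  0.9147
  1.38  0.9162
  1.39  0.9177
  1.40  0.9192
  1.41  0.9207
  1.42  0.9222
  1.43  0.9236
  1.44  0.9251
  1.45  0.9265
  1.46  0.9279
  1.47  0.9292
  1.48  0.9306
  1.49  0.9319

112.78

T = 0.75;  σ√T = 0.3897
ln(S/K) + (r + σ²/2)T = ln(280/180) + (0.065 + 0.45²/2)·0.75 = 0.4418 + 0.1247 = 0.5665
d₁ = 0.5665 / 0.3897 = 1.4537 ≈ 1.45
d₂ = d₁ − σ√T = 1.4537 − 0.3897 = 1.0640 ≈ 1.06
exp(−rT) = exp(−0.065·0.75) = 0.9524
N(d₁) = N(1.45) = 0.9265;  N(d₂) = N(1.06) = 0.8554
C = 280·0.9265 − 180·0.9524·0.8554 = 259.4200 − 146.6429 = 112.7771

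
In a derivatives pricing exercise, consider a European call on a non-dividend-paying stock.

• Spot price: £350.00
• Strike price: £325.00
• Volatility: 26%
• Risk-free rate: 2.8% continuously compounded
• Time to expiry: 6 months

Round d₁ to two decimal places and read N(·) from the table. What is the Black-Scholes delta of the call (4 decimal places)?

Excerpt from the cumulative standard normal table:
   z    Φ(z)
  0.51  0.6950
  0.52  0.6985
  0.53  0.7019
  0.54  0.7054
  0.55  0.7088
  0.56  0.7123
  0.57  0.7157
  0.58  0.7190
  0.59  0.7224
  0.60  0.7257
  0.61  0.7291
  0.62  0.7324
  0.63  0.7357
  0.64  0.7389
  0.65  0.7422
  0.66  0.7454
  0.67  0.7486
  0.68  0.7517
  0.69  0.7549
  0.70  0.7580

T = 0.5;  σ√T = 0.1838
d₁ = [ln(350/325) + (0.028 + ½·0.26²)·0.5] / (σ√T) = (0.0741 + 0.0309) / 0.1838 = 0.5712 which rounds to 0.57
N(d₁) = N(0.57) = 0.7157
Δ_call = N(d₁) = 0.7157

0.7157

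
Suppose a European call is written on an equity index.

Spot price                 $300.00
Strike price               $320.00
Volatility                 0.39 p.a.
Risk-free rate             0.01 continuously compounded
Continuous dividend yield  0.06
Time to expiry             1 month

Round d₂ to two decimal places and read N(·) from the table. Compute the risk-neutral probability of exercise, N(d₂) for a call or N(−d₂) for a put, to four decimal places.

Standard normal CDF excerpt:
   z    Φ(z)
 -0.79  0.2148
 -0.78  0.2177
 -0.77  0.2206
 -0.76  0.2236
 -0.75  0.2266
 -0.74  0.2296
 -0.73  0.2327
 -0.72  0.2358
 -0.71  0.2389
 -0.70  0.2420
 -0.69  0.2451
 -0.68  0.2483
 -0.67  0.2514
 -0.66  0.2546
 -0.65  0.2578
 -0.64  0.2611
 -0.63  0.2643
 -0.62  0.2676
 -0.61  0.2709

0.2514

T = 0.08333;  σ√T = 0.1126
d₁ = [ln(300/320) + (0.01 − 0.06 + 0.39²/2)·0.08333] / 0.1126 = [-0.0645 + 0.0022] / 0.1126 = -0.5540 → -0.55
d₂ = d₁ − σ√T = -0.5540 − 0.1126 = -0.6666 → -0.67
Risk-neutral Pr[S_T > K] = N(d₂) = N(-0.67) = 0.2514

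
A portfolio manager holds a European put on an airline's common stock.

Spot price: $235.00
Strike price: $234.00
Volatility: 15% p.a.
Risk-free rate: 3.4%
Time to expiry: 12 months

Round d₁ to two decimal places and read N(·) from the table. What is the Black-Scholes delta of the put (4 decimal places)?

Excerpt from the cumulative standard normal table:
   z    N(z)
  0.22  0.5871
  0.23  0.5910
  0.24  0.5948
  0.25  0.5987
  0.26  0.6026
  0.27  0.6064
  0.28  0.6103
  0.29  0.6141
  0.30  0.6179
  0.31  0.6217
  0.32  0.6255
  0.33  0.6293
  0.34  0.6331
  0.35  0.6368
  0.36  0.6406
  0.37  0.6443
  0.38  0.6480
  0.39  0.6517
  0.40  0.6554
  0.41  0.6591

-0.3707

σ√T = 0.15 × 1.0000 = 0.1500
ln(S/K) + (r + σ²/2)T = ln(235/234) + (0.034 + 0.15²/2)·1 = 0.0043 + 0.0452 = 0.0495
d₁ = 0.0495 / 0.1500 = 0.3301 ⇒ 0.33
N(d₁) = N(0.33) = 0.6293
Δ_put = N(d₁) − 1 = 0.6293 − 1 = -0.3707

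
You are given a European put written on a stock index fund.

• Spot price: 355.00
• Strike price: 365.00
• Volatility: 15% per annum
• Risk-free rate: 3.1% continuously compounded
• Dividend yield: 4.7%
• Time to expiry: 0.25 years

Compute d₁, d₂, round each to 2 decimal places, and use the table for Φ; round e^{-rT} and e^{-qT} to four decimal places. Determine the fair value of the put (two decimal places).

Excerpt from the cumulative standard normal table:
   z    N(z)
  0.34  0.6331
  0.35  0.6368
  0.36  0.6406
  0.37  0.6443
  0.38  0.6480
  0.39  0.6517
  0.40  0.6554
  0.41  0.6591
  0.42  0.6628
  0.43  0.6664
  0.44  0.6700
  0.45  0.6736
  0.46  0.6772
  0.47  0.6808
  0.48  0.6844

16.63

T = 0.25;  σ√T = 0.0750
d₁ = [ln(355/365) + (0.031 − 0.047 + ½·0.15²)·0.25] / (σ√T) = (-0.0278 − 0.0012) / 0.0750 = -0.3862 which rounds to -0.39
d₂ = -0.3862 − 0.0750 = -0.4612 which rounds to -0.46
e^(−qT) = e^(−0.047·0.25) = 0.9883;  e^(−rT) = e^(−0.031·0.25) = 0.9923
P = 365·0.9923·N(0.46) − 355·0.9883·N(0.39) = 365·0.9923·0.6772 − 355·0.9883·0.6517 = 245.2747 − 228.6467 = 16.6281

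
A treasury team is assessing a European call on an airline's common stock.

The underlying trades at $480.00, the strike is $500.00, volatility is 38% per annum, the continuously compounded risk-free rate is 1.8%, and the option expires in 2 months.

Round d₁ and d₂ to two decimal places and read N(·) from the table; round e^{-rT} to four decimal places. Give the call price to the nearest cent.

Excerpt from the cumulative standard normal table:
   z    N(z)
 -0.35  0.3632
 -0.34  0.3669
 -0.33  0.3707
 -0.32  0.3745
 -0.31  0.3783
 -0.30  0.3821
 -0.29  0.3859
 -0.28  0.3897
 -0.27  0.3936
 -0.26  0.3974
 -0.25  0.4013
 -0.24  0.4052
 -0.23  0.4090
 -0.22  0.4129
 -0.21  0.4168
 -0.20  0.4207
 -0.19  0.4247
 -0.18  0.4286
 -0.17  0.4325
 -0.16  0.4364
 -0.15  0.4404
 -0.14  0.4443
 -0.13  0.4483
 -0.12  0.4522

T = 0.1667;  σ√T = 0.1551
d₁ = [ln(480/500) + (0.018 + ½·0.38²)·0.1667] / (σ√T) = (-0.0408 + 0.0150) / 0.1551 = -0.1662 which rounds to -0.17
d₂ = -0.1662 − 0.1551 = -0.3214 which rounds to -0.32
exp(−rT) = exp(−0.018·0.1667) = 0.9970
N(d₁) = N(-0.17) = 0.4325;  N(d₂) = N(-0.32) = 0.3745
C = 480·0.4325 − 500·0.9970·0.3745 = 207.6000 − 186.6883 = 20.9117

$20.91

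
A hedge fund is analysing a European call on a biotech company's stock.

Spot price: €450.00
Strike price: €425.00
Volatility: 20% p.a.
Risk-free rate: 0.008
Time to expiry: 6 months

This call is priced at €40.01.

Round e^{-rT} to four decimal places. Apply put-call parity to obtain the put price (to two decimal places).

€13.31

exp(−rT) = exp(−0.008·0.5) = 0.9960
Put-call parity: C − P = S − K·e^(−rT) = 450 − 425·0.9960 = 450 − 423.3000 = 26.7000
P = C − (C − P) = 40.01 − (26.7000) = 13.3100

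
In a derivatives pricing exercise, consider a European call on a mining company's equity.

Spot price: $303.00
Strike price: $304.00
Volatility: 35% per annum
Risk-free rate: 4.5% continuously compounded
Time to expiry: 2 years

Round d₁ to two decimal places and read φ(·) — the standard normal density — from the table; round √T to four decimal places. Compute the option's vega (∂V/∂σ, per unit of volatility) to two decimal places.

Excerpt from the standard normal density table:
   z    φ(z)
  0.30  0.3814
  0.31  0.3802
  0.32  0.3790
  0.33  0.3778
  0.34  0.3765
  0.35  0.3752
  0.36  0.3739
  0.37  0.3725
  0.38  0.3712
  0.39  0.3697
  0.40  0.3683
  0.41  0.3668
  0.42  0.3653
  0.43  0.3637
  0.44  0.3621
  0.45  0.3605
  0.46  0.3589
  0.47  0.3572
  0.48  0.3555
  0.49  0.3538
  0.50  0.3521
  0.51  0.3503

T = 2;  σ√T = 0.4950
d₁ = [ln(303/304) + (0.045 + ½·0.35²)·2] / (σ√T) = (-0.0033 + 0.2125) / 0.4950 = 0.4227 ⇒ 0.42
√T = √2 = 1.4142
φ(d₁) = φ(0.42) = 0.3653
vega = S·φ(d₁)·√T = 303·0.3653·1.4142 = 156.5320
(The put has the same vega.)

156.53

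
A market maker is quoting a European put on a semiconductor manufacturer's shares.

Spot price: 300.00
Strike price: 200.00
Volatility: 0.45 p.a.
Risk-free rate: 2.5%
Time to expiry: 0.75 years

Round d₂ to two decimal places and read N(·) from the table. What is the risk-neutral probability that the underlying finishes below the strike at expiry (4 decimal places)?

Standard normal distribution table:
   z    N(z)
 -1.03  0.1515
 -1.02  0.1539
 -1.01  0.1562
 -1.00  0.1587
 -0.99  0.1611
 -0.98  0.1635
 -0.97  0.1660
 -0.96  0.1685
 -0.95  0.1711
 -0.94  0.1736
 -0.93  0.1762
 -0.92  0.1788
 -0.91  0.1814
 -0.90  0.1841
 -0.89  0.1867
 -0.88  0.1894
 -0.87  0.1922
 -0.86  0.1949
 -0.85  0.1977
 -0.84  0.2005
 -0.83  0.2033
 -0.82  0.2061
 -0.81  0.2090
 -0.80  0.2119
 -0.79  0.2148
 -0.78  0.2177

0.1867

σ√T = 0.45·√0.75 = 0.3897
d₁ = [ln(300/200) + (0.025 + 0.45²/2)·0.75] / 0.3897 = [0.4055 + 0.0947] / 0.3897 = 1.2834 → 1.28
d₂ = d₁ − σ√T = 1.2834 − 0.3897 = 0.8937 → 0.89
Pr(exercise) under Q = N(−d₂) = N(-0.89) = 0.1867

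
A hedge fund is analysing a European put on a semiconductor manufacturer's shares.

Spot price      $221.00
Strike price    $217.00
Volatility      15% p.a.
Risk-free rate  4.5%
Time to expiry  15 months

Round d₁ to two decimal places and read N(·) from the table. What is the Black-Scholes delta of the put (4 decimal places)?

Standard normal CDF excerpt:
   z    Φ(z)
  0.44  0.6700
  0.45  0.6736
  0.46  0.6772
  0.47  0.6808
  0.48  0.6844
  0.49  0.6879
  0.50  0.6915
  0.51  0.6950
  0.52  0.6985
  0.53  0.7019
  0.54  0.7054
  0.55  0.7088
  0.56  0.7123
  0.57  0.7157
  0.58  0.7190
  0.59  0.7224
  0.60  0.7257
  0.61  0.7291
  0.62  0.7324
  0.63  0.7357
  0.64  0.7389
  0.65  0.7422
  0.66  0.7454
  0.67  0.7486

T = 1.25;  σ√T = 0.1677
d₁ = [ln(221/217) + (0.045 + 0.15²/2)·1.25] / 0.1677 = [0.0183 + 0.0703] / 0.1677 = 0.5282 ⇒ 0.53
N(d₁) = N(0.53) = 0.7019
Δ_put = N(d₁) − 1 = 0.7019 − 1 = -0.2981

-0.2981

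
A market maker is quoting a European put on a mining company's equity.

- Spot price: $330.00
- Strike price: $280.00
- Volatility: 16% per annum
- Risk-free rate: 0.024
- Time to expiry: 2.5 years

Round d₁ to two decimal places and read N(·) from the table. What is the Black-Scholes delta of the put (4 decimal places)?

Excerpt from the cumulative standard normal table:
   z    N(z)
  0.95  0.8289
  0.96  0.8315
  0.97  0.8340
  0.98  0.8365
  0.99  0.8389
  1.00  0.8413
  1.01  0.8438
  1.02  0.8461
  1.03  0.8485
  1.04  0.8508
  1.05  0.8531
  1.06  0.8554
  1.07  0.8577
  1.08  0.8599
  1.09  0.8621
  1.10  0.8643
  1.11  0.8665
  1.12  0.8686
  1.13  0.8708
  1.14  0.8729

T = 2.5;  σ√T = 0.2530
ln(S/K) + (r + σ²/2)T = ln(330/280) + (0.024 + 0.16²/2)·2.5 = 0.1643 + 0.0920 = 0.2563
d₁ = 0.2563 / 0.2530 = 1.0131 ⇒ 1.01
N(d₁) = N(1.01) = 0.8438
Δ_put = N(d₁) − 1 = 0.8438 − 1 = -0.1562

-0.1562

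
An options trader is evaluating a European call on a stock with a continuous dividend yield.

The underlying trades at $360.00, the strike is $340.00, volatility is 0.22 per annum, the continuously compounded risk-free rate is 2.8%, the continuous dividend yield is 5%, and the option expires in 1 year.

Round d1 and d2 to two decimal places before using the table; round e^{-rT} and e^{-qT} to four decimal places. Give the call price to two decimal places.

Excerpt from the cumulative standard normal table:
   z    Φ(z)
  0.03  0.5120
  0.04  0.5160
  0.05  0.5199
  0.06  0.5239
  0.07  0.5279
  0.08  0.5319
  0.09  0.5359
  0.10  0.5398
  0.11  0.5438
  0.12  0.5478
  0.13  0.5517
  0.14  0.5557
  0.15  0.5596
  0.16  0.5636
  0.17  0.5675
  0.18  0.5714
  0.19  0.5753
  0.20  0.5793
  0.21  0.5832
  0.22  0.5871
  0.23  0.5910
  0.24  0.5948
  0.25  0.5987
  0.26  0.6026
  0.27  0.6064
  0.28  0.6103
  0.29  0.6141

σ√T = 0.22 × 1.0000 = 0.2200
ln(S/K) + (r − q + σ²/2)T = ln(360/340) + (0.028 − 0.05 + 0.22²/2)·1 = 0.0572 + 0.0022 = 0.0594
d₁ = 0.0594 / 0.2200 = 0.2698 which rounds to 0.27
d₂ = d₁ − σ√T = 0.2698 − 0.2200 = 0.0498 which rounds to 0.05
exp(−qT) = exp(−0.05·1) = 0.9512;  exp(−rT) = exp(−0.028·1) = 0.9724
N(d₁) = N(0.27) = 0.6064;  N(d₂) = N(0.05) = 0.5199
C = 360·0.9512·0.6064 − 340·0.9724·0.5199 = 207.6508 − 171.8873 = 35.7635

$35.76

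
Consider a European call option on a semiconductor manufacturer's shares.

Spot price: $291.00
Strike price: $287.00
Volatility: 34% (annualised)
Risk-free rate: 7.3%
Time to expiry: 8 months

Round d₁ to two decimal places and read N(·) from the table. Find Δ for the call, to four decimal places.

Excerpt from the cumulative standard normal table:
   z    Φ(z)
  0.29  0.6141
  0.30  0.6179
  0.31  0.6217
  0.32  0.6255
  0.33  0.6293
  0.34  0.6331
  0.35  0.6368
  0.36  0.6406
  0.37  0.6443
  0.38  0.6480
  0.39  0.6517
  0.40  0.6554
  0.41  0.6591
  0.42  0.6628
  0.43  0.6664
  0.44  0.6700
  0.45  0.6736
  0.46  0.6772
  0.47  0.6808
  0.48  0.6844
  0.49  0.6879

0.6406

T = 0.6667;  σ√T = 0.2776
d₁ = [ln(291/287) + (0.073 + 0.34²/2)·0.6667] / 0.2776 = [0.0138 + 0.0872] / 0.2776 = 0.3640 ≈ 0.36
N(d₁) = N(0.36) = 0.6406
Δ_call = N(d₁) = 0.6406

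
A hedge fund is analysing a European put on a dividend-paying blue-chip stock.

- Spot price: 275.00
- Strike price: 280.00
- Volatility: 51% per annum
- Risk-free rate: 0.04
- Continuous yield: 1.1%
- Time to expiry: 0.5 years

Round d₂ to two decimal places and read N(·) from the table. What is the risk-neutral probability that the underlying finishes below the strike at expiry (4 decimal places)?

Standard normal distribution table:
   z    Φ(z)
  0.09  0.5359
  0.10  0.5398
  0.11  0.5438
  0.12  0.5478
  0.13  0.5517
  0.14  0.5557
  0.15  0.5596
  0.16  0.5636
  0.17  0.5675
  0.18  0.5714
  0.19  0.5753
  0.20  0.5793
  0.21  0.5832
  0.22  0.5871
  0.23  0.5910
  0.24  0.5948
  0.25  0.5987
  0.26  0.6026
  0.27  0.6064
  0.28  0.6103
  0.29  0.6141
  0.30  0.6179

0.5753

σ√T = 0.51 × 0.7071 = 0.3606
ln(S/K) + (r − q + σ²/2)T = ln(275/280) + (0.04 − 0.011 + 0.51²/2)·0.5 = -0.0180 + 0.0795 = 0.0615
d₁ = 0.0615 / 0.3606 = 0.1706 ≈ 0.17
d₂ = d₁ − σ√T = 0.1706 − 0.3606 = -0.1901 ≈ -0.19
Risk-neutral Pr[S_T < K] = N(−d₂) = N(0.19) = 0.5753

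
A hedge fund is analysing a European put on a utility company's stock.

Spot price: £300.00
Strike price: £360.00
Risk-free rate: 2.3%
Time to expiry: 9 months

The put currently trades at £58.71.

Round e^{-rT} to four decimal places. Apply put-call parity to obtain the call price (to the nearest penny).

exp(−rT) = exp(−0.023·0.75) = 0.9829
Put-call parity: C − P = S − K·e^(−rT) = 300 − 360·0.9829 = 300 − 353.8440 = -53.8440
C = P + (C − P) = 58.71 + (-53.8440) = 4.8660

£4.87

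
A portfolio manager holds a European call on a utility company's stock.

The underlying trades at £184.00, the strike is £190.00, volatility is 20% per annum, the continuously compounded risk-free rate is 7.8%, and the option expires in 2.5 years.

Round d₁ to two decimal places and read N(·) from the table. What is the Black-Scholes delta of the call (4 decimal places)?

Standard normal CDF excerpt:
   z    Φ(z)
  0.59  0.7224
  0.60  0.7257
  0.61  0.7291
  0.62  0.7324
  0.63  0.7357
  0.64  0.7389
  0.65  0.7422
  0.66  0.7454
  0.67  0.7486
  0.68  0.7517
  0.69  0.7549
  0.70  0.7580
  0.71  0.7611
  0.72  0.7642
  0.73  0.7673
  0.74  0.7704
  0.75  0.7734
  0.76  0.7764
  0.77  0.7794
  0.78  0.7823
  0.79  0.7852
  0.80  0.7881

σ√T = 0.2 × 1.5811 = 0.3162
d₁ = [ln(184/190) + (0.078 + 0.2²/2)·2.5] / 0.3162 = [-0.0321 + 0.2450] / 0.3162 = 0.6733 ≈ 0.67
N(d₁) = N(0.67) = 0.7486
Δ_call = N(d₁) = 0.7486

0.7486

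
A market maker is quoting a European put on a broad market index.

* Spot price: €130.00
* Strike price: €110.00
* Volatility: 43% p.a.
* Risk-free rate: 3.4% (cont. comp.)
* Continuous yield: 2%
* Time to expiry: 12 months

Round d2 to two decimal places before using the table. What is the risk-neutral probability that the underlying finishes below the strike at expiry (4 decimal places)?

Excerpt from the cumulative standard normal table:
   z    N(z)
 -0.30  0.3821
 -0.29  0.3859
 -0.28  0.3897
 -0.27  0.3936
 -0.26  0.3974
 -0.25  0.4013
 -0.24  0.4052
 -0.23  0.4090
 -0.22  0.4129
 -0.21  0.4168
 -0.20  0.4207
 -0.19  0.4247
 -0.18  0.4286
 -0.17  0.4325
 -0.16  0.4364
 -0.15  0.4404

0.4168

σ√T = 0.43 × 1.0000 = 0.4300
d₁ = [ln(130/110) + (0.034 − 0.02 + 0.43²/2)·1] / 0.4300 = [0.1671 + 0.1064] / 0.4300 = 0.6361 → 0.64
d₂ = d₁ − σ√T = 0.6361 − 0.4300 = 0.2061 → 0.21
Risk-neutral Pr[S_T < K] = N(−d₂) = N(-0.21) = 0.4168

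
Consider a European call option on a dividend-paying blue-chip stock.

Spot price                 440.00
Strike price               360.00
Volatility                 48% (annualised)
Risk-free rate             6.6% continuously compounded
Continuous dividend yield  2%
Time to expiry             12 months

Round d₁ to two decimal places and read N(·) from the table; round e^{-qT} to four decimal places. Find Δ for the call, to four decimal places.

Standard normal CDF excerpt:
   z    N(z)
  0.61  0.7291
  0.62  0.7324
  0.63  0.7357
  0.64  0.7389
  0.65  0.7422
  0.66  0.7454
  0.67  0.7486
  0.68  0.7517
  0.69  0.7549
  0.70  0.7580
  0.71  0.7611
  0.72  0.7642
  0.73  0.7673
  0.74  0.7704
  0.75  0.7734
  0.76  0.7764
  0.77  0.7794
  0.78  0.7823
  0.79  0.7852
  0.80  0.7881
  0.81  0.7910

0.7581

T = 1;  σ√T = 0.4800
d₁ = [ln(440/360) + (0.066 − 0.02 + 0.48²/2)·1] / 0.4800 = [0.2007 + 0.1612] / 0.4800 = 0.7539 ⇒ 0.75
N(d₁) = N(0.75) = 0.7734
Δ_call = exp(−qT)·N(d₁) = 0.9802·0.7734 = 0.7581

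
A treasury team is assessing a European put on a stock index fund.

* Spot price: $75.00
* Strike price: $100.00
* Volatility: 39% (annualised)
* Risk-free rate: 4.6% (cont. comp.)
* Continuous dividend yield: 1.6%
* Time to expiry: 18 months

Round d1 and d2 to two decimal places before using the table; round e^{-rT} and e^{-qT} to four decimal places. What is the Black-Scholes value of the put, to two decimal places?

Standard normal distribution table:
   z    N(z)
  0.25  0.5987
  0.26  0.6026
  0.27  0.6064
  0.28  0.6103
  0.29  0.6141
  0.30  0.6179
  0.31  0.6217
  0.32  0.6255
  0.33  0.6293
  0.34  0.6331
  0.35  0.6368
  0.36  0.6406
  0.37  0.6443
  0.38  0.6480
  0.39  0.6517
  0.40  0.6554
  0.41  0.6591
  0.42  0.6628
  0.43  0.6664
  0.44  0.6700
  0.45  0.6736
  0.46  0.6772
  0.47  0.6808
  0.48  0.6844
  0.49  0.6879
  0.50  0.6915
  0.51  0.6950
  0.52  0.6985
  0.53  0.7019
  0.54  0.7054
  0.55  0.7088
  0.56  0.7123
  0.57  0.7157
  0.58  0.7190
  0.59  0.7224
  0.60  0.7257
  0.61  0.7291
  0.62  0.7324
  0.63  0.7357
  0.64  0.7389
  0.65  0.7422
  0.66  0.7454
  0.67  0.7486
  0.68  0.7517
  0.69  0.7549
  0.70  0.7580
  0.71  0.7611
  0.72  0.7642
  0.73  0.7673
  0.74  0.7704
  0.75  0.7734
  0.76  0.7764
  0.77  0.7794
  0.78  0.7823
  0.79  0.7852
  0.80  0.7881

$27.78

T = 1.5;  σ√T = 0.4777
d₁ = [ln(75/100) + (0.046 − 0.016 + 0.39²/2)·1.5] / 0.4777 = [-0.2877 + 0.1591] / 0.4777 = -0.2692 which rounds to -0.27
d₂ = d₁ − σ√T = -0.2692 − 0.4777 = -0.7469 which rounds to -0.75
exp(−qT) = exp(−0.016·1.5) = 0.9763;  exp(−rT) = exp(−0.046·1.5) = 0.9333
P = 100·0.9333·N(0.75) − 75·0.9763·N(0.27) = 100·0.9333·0.7734 − 75·0.9763·0.6064 = 72.1814 − 44.4021 = 27.7793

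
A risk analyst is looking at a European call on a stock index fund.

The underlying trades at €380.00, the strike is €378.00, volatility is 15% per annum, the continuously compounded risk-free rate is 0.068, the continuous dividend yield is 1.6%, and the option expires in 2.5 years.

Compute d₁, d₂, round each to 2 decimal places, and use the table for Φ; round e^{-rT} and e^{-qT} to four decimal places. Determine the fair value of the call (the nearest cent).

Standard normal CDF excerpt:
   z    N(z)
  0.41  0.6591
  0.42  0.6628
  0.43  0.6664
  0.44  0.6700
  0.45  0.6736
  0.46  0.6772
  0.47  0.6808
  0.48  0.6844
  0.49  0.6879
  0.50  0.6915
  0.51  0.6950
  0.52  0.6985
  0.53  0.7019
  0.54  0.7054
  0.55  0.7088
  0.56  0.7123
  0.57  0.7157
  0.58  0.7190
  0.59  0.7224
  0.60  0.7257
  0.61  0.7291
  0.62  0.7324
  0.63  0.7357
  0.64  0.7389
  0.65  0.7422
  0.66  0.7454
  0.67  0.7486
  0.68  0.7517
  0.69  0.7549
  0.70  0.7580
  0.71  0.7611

€60.79

σ√T = 0.15 × 1.5811 = 0.2372
d₁ = [ln(380/378) + (0.068 − 0.016 + ½·0.15²)·2.5] / (σ√T) = (0.0053 + 0.1581) / 0.2372 = 0.6890 ≈ 0.69
d₂ = 0.6890 − 0.2372 = 0.4518 ≈ 0.45
e^(−qT) = e^(−0.016·2.5) = 0.9608;  e^(−rT) = e^(−0.068·2.5) = 0.8437
N(d₁) = N(0.69) = 0.7549;  N(d₂) = N(0.45) = 0.6736
C = 380·0.9608·0.7549 − 378·0.8437·0.6736 = 275.6170 − 214.8236 = 60.7934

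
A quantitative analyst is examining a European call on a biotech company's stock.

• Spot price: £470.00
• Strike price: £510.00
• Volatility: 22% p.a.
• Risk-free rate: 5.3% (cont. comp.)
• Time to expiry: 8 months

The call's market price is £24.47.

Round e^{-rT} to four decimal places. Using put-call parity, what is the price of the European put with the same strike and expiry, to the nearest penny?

exp(−rT) = exp(−0.053·0.6667) = 0.9653
Put-call parity: C − P = S − K·e^(−rT) = 470 − 510·0.9653 = 470 − 492.3030 = -22.3030
P = C − (C − P) = 24.47 − (-22.3030) = 46.7730

£46.77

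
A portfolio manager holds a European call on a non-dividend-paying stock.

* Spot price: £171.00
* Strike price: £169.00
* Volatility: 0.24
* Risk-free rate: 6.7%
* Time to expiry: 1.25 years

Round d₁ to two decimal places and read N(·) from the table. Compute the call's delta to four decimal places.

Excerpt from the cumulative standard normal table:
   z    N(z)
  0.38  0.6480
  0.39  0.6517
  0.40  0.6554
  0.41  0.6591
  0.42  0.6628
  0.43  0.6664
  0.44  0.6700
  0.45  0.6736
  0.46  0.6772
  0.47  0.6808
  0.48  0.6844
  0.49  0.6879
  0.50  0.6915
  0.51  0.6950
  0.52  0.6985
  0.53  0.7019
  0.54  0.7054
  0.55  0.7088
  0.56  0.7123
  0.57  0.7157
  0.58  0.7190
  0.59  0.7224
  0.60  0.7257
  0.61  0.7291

T = 1.25;  σ√T = 0.2683
d₁ = [ln(171/169) + (0.067 + 0.24²/2)·1.25] / 0.2683 = [0.0118 + 0.1197] / 0.2683 = 0.4901 which rounds to 0.49
N(d₁) = N(0.49) = 0.6879
Δ_call = N(d₁) = 0.6879

0.6879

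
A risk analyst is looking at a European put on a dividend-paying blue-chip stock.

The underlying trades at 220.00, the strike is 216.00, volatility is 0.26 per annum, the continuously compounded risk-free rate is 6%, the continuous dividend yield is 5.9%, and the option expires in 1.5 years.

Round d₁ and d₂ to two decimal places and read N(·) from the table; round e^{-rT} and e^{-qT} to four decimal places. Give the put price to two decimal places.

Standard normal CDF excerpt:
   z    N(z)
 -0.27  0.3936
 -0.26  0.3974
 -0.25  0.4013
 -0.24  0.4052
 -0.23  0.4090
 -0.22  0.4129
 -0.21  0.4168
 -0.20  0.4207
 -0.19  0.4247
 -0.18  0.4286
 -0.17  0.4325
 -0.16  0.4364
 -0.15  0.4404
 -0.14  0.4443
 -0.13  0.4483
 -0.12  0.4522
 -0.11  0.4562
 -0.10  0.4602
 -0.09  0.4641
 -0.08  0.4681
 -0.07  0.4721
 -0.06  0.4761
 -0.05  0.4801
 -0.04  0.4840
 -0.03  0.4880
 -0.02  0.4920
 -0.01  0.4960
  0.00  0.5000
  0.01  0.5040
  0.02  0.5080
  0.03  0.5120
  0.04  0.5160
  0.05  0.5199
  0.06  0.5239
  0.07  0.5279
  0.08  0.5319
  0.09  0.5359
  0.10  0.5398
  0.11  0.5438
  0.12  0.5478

23.41

T = 1.5;  σ√T = 0.3184
d₁ = [ln(220/216) + (0.06 − 0.059 + 0.26²/2)·1.5] / 0.3184 = [0.0183 + 0.0522] / 0.3184 = 0.2216 → 0.22
d₂ = d₁ − σ√T = 0.2216 − 0.3184 = -0.0969 → -0.10
exp(−qT) = exp(−0.059·1.5) = 0.9153;  exp(−rT) = exp(−0.06·1.5) = 0.9139
P = 216·0.9139·N(0.10) − 220·0.9153·N(-0.22) = 216·0.9139·0.5398 − 220·0.9153·0.4129 = 106.5578 − 83.1440 = 23.4138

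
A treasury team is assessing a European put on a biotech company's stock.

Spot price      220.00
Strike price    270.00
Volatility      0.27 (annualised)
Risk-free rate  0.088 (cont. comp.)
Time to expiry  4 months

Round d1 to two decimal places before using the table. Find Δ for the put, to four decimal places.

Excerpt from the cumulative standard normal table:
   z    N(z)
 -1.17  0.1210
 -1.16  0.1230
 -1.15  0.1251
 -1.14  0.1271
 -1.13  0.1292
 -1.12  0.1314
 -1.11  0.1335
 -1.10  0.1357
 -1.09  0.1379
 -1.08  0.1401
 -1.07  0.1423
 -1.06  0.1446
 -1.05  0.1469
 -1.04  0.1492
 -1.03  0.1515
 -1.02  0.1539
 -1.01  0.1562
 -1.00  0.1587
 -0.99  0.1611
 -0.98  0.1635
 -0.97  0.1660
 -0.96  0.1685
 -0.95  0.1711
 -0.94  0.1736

-0.8531

T = 0.3333;  σ√T = 0.1559
d₁ = [ln(220/270) + (0.088 + 0.27²/2)·0.3333] / 0.1559 = [-0.2048 + 0.0415] / 0.1559 = -1.0476 ⇒ -1.05
N(d₁) = N(-1.05) = 0.1469
Δ_put = N(d₁) − 1 = 0.1469 − 1 = -0.8531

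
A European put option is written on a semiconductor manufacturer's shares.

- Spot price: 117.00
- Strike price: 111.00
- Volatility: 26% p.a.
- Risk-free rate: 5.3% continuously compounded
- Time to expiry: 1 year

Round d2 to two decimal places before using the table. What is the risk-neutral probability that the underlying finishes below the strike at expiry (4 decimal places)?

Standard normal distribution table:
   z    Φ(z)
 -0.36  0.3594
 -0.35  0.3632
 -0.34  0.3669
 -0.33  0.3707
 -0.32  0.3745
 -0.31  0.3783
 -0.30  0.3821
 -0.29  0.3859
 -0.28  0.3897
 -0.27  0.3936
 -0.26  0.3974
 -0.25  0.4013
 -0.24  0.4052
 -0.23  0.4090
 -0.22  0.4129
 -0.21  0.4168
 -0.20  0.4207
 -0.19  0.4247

0.3897

T = 1;  σ√T = 0.2600
d₁ = [ln(117/111) + (0.053 + 0.26²/2)·1] / 0.2600 = [0.0526 + 0.0868] / 0.2600 = 0.5363 ≈ 0.54
d₂ = d₁ − σ√T = 0.5363 − 0.2600 = 0.2763 ≈ 0.28
Pr(exercise) under Q = N(−d₂) = N(-0.28) = 0.3897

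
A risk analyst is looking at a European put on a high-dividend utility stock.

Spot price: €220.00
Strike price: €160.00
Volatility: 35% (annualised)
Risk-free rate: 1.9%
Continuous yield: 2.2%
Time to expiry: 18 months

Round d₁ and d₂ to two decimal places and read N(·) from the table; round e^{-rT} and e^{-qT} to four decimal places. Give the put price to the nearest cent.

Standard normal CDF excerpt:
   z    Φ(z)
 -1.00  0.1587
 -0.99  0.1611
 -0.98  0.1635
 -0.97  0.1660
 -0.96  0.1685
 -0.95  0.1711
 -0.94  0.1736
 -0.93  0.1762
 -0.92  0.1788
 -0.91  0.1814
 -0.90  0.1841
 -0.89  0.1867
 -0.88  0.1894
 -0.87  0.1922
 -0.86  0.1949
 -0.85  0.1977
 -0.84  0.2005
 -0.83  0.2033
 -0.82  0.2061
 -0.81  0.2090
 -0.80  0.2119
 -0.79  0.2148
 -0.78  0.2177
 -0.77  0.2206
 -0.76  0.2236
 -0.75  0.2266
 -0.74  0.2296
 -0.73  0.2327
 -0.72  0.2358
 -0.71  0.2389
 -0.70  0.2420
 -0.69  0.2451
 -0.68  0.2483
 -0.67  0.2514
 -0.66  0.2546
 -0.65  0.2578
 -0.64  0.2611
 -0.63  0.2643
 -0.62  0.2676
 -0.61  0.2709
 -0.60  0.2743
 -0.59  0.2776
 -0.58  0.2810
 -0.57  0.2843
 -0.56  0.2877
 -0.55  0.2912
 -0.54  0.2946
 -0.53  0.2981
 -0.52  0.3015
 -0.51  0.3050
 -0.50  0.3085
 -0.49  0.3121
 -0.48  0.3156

€10.47

σ√T = 0.35·√1.5 = 0.4287
ln(S/K) + (r − q + σ²/2)T = ln(220/160) + (0.019 − 0.022 + 0.35²/2)·1.5 = 0.3185 + 0.0874 = 0.4058
d₁ = 0.4058 / 0.4287 = 0.9467 → 0.95
d₂ = d₁ − σ√T = 0.9467 − 0.4287 = 0.5181 → 0.52
e^(−qT) = e^(−0.022·1.5) = 0.9675;  e^(−rT) = e^(−0.019·1.5) = 0.9719
P = 160·0.9719·N(-0.52) − 220·0.9675·N(-0.95) = 160·0.9719·0.3015 − 220·0.9675·0.1711 = 46.8845 − 36.4186 = 10.4658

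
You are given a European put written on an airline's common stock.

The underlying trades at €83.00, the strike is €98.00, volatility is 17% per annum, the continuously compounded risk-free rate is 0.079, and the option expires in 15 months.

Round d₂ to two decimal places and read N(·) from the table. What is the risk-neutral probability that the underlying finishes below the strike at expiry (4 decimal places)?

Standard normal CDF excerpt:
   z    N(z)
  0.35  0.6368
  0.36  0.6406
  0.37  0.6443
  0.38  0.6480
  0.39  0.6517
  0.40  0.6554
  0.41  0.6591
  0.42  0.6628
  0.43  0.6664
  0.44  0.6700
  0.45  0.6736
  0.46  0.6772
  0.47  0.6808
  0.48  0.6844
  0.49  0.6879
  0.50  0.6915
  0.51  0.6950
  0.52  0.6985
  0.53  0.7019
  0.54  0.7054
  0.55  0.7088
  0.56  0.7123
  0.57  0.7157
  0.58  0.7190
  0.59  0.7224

0.6736

σ√T = 0.17 × 1.1180 = 0.1901
ln(S/K) + (r + σ²/2)T = ln(83/98) + (0.079 + 0.17²/2)·1.25 = -0.1661 + 0.1168 = -0.0493
d₁ = -0.0493 / 0.1901 = -0.2595 which rounds to -0.26
d₂ = d₁ − σ√T = -0.2595 − 0.1901 = -0.4495 which rounds to -0.45
Pr(exercise) under Q = N(−d₂) = N(0.45) = 0.6736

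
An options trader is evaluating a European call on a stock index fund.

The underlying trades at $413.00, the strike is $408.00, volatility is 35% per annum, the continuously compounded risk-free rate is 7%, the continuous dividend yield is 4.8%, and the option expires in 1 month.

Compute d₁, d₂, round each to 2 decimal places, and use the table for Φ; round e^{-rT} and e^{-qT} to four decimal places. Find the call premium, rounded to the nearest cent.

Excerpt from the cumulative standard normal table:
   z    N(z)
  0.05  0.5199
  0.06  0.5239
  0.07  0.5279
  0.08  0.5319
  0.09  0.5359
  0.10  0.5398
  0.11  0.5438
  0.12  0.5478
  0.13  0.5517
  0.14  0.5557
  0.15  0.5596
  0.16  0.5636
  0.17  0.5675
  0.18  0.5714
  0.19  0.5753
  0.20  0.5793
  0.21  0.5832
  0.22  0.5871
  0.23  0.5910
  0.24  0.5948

σ√T = 0.35·√0.08333 = 0.1010
d₁ = [ln(413/408) + (0.07 − 0.048 + 0.35²/2)·0.08333] / 0.1010 = [0.0122 + 0.0069] / 0.1010 = 0.1892 → 0.19
d₂ = d₁ − σ√T = 0.1892 − 0.1010 = 0.0882 → 0.09
exp(−qT) = exp(−0.048·0.08333) = 0.9960;  exp(−rT) = exp(−0.07·0.08333) = 0.9942
N(d₁) = N(0.19) = 0.5753;  N(d₂) = N(0.09) = 0.5359
C = 413·0.9960·0.5753 − 408·0.9942·0.5359 = 236.6485 − 217.3790 = 19.2695

$19.27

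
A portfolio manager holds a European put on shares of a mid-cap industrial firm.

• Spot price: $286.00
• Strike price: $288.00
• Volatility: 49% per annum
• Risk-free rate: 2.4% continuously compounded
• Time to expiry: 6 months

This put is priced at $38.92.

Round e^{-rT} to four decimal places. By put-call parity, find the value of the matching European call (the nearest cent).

$40.35

e^(−rT) = e^(−0.024·0.5) = 0.9881
Put-call parity: C − P = S − K·e^(−rT) = 286 − 288·0.9881 = 286 − 284.5728 = 1.4272
C = P + (C − P) = 38.92 + (1.4272) = 40.3472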